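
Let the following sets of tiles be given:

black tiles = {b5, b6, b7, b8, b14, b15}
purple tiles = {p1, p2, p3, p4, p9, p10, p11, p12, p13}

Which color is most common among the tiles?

purple

Counts by color: purple 9, black 6.
The maximum is 9, held uniquely by purple.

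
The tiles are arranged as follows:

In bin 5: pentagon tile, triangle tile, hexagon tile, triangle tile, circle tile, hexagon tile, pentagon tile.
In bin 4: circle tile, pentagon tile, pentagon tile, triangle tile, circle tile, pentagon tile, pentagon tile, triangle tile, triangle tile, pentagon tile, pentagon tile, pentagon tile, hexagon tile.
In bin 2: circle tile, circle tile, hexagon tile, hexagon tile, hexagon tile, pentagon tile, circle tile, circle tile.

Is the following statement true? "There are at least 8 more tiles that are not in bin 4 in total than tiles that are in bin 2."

|tiles that are not in bin 4| = 15.
|tiles in bin 2| = 8.
The claim requires 15 − 8 = 7 ≥ 8, which does not hold.

False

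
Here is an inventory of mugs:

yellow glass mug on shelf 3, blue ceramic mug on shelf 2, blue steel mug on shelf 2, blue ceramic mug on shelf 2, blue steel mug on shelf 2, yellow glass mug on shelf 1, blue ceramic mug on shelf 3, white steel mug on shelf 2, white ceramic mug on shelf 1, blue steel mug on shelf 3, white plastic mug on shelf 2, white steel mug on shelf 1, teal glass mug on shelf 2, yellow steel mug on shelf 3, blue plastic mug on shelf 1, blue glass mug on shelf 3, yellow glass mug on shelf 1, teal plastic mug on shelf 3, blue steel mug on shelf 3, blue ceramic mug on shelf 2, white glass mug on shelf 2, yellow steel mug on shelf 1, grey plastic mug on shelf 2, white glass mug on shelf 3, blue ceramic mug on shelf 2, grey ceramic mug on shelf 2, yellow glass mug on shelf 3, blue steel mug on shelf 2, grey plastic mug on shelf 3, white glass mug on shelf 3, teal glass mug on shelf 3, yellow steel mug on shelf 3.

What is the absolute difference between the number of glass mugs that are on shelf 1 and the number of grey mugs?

1

glass mugs on shelf 1: 2. grey mugs: 3.
|2 − 3| = 3 − 2 = 1.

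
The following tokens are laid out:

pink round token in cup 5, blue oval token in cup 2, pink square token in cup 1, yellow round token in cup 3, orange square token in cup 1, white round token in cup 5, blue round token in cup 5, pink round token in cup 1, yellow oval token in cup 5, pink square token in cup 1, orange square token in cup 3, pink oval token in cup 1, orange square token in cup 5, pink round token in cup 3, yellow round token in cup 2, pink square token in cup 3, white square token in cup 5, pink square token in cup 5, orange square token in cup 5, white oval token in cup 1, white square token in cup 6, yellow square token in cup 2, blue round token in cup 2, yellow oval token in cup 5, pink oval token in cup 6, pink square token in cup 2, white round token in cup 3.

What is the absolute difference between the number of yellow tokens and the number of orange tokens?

1

yellow tokens: 5. orange tokens: 4.
|5 − 4| = 5 − 4 = 1.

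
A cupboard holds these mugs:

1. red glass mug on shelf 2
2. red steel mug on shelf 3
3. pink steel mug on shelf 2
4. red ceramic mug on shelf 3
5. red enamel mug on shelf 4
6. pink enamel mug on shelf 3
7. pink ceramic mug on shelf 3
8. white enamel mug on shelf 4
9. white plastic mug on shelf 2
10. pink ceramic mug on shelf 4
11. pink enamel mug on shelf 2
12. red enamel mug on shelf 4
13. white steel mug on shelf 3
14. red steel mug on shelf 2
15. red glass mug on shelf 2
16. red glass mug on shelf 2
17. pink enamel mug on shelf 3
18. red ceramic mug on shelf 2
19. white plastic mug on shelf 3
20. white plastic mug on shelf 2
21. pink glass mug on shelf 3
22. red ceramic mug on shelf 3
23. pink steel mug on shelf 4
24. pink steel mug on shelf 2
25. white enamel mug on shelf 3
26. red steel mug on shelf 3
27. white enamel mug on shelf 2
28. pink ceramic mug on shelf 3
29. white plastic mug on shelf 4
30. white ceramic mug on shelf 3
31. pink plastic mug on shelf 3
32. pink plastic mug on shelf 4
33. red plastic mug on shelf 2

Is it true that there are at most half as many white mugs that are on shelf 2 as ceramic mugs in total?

True

There are 3 white mugs on shelf 2.
There are 7 ceramic mugs.
The claim requires 2 × 3 = 6 ≤ 7, which holds.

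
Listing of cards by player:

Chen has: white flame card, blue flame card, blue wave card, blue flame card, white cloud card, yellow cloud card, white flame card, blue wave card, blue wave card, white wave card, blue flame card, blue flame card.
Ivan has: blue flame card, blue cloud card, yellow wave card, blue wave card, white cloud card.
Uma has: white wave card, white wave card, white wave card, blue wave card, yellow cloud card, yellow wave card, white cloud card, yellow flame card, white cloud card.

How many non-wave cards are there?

15

Total cards: 26; with the excluded value: 11; remaining 26 − 11 = 15.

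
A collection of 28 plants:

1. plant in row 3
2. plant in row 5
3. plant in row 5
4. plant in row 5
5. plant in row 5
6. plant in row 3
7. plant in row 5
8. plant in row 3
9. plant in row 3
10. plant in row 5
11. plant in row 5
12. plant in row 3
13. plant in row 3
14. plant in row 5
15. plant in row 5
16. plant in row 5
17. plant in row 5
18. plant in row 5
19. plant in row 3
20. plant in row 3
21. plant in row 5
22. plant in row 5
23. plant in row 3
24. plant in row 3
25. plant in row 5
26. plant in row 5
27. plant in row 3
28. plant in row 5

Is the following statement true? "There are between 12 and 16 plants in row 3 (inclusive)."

There are 11 plants in row 3.
The claim requires 12 ≤ 11 ≤ 16, which does not hold.

False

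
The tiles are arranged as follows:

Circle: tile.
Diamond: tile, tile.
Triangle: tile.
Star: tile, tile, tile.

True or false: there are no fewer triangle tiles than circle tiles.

There is 1 triangle tile.
There is 1 circle tile.
The claim requires 1 ≥ 1, which holds.

True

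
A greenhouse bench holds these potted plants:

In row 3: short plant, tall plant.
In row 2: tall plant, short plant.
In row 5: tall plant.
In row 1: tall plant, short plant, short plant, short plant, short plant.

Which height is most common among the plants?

Counts by height: short 6, tall 4.
The maximum is 6, held uniquely by short.

short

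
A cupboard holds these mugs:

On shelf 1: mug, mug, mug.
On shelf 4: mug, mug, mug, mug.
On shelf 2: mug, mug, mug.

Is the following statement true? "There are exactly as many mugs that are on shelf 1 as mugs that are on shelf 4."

False

|mugs on shelf 1| = 3.
|mugs on shelf 4| = 4.
The claim requires 3 = 4, which does not hold.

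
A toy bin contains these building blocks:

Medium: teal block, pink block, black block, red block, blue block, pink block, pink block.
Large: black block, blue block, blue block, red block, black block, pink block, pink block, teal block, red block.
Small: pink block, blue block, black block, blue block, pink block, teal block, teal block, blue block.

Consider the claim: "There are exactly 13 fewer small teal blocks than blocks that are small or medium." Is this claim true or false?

True

|small teal blocks| = 2.
|blocks that are small or medium| = 15.
The claim requires 15 − 2 (= 13) to equal 13, which holds.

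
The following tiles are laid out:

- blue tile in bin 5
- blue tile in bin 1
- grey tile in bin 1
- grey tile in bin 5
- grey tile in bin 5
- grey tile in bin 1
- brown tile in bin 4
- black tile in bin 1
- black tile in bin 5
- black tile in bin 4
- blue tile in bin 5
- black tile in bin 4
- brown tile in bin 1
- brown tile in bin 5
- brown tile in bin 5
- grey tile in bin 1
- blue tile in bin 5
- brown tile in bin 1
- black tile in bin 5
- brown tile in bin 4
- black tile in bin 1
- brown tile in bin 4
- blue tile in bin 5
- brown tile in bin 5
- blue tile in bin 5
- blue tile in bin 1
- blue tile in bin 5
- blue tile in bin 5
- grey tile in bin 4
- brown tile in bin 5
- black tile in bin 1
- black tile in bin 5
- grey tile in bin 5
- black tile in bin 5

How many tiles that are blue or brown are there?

blue: 9; brown: 9; together 9 + 9 = 18.

18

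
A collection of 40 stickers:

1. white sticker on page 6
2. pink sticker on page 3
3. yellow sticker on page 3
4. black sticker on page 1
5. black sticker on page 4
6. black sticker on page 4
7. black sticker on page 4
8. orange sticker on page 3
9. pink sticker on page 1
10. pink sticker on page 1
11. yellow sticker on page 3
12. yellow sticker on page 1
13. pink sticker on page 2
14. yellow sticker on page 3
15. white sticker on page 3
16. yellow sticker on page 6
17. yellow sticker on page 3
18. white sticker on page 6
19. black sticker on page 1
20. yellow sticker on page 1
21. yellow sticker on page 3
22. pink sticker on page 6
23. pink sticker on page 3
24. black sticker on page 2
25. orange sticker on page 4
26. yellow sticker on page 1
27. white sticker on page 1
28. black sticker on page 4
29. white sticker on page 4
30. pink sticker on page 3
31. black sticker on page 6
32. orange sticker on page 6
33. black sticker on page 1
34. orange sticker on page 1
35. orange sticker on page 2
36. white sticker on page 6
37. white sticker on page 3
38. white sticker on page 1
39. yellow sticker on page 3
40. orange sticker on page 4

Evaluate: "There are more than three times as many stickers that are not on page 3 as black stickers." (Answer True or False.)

|stickers that are not on page 3| = 28.
|black stickers| = 9.
The claim requires 28 > 3 × 9 = 27, which holds.

True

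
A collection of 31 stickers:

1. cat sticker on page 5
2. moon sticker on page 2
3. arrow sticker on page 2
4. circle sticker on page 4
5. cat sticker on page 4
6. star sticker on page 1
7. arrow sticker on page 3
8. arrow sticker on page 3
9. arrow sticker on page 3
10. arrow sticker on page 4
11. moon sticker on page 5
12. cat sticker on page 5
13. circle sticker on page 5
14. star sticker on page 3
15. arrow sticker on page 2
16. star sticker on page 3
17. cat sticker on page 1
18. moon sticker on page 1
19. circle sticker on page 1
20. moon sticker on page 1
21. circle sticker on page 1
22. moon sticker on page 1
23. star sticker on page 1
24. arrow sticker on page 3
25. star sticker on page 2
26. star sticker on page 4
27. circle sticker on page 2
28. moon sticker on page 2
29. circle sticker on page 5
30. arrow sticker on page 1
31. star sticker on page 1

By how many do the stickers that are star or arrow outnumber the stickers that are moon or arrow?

1

stickers that are star or arrow: 15.
stickers that are moon or arrow: 14.
15 − 14 = 1.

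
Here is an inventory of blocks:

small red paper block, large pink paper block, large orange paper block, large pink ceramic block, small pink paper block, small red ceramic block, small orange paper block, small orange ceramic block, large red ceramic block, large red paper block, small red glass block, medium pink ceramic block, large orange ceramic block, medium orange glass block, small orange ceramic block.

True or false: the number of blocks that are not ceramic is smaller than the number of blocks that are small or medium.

|blocks that are not ceramic| = 8.
|blocks that are small or medium| = 9.
The claim requires 8 < 9, which holds.

True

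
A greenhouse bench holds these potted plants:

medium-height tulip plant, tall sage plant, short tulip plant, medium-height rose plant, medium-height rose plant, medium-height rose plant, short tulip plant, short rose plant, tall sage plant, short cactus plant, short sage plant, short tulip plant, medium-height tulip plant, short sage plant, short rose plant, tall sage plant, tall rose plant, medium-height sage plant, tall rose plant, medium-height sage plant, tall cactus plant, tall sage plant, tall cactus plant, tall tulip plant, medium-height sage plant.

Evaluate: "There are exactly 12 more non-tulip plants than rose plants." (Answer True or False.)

True

non-tulip plants: 19.
rose plants: 7.
The claim requires 19 − 7 (= 12) to equal 12, which holds.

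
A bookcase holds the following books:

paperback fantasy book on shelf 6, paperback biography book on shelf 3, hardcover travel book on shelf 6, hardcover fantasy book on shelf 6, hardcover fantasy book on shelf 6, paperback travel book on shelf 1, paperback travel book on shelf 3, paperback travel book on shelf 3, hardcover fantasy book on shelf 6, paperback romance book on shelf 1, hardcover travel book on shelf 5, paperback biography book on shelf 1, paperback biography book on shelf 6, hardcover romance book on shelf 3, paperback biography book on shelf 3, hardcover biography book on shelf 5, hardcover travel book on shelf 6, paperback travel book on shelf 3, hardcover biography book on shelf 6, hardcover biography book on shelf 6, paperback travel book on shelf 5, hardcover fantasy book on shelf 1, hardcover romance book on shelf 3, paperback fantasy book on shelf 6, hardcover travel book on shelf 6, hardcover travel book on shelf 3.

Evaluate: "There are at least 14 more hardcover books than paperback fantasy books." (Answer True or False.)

False

There are 14 hardcover books.
There are 2 paperback fantasy books.
The claim requires 14 − 2 = 12 ≥ 14, which does not hold.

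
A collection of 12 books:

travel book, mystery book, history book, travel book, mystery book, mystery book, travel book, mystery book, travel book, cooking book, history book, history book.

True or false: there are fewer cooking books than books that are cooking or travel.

cooking books: 1.
books that are cooking or travel: 5.
The claim requires 1 < 5, which holds.

True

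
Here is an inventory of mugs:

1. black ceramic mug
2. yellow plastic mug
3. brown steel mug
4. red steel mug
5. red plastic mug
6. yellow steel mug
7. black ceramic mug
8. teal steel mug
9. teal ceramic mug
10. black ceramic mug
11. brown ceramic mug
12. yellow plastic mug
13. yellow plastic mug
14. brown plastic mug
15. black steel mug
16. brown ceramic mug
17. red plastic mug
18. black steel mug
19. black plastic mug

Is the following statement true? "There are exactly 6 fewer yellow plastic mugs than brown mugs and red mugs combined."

False

yellow plastic mugs: 3.
brown mugs: 4; red mugs: 3; combined: 4 + 3 = 7.
The claim requires 7 − 3 (= 4) to equal 6, which does not hold.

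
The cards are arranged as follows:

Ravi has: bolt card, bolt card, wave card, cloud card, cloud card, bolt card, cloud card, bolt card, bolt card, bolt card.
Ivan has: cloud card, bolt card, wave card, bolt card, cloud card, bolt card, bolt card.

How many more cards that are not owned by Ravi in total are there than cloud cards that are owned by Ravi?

4

cards that are not owned by Ravi: 7.
cloud cards owned by Ravi: 3.
7 − 3 = 4.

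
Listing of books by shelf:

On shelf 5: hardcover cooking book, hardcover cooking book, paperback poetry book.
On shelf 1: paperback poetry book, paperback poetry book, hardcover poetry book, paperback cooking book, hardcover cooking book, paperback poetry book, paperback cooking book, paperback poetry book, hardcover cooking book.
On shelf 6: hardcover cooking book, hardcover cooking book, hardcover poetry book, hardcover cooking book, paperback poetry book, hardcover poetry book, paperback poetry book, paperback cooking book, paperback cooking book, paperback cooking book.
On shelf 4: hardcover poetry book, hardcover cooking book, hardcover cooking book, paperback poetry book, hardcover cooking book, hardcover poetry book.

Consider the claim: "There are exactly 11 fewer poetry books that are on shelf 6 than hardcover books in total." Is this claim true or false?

poetry books on shelf 6: 4.
hardcover books: 15.
The claim requires 15 − 4 (= 11) to equal 11, which holds.

True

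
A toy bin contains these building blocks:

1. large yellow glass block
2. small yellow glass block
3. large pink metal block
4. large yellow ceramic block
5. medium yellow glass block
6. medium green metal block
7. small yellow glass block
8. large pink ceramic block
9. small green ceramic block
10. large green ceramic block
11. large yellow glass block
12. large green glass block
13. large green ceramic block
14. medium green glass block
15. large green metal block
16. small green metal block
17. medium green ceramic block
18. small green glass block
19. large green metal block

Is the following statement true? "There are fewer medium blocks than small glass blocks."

There are 4 medium blocks.
There are 3 small glass blocks.
The claim requires 4 < 3, which does not hold.

False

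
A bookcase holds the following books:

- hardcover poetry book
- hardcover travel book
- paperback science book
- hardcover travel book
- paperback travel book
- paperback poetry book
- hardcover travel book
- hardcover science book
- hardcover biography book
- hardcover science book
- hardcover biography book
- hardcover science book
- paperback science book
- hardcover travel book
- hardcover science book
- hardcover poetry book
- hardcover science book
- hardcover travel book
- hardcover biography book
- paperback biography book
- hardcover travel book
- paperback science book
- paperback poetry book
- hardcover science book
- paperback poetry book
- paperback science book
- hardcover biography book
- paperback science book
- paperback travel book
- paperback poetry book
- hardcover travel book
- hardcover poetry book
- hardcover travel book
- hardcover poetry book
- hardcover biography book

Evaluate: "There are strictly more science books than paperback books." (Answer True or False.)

False

science books: 11.
paperback books: 12.
The claim requires 11 > 12, which does not hold.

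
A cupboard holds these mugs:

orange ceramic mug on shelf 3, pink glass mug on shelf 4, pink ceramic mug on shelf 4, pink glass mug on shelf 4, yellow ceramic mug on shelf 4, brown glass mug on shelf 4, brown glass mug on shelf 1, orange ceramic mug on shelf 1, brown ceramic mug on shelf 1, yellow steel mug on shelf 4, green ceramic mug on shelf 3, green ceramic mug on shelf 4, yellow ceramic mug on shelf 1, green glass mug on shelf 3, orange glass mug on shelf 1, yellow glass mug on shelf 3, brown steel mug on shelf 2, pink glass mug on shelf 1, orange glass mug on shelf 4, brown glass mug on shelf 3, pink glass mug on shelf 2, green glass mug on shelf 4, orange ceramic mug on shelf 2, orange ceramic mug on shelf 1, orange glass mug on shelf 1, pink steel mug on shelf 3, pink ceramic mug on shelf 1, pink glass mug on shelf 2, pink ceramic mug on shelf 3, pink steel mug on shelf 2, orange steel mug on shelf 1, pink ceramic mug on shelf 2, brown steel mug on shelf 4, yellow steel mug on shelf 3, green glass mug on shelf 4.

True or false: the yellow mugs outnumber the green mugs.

yellow mugs: 5.
green mugs: 5.
The claim requires 5 > 5, which does not hold.

False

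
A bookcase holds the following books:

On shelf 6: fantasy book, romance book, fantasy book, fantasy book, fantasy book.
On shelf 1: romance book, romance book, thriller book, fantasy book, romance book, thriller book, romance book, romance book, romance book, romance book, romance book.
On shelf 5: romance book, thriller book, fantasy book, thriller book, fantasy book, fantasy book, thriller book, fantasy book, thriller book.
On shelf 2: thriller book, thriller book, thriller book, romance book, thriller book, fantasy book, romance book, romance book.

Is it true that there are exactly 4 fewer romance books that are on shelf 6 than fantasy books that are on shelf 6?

There is 1 romance book on shelf 6.
There are 4 fantasy books on shelf 6.
The claim requires 4 − 1 (= 3) to equal 4, which does not hold.

False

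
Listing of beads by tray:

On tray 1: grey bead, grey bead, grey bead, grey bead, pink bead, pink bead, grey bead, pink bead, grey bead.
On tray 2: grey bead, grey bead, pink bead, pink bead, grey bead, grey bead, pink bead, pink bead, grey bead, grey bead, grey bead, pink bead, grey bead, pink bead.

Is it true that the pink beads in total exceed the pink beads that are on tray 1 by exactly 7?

False

|pink beads| = 9.
|pink beads on tray 1| = 3.
The claim requires 9 − 3 (= 6) to equal 7, which does not hold.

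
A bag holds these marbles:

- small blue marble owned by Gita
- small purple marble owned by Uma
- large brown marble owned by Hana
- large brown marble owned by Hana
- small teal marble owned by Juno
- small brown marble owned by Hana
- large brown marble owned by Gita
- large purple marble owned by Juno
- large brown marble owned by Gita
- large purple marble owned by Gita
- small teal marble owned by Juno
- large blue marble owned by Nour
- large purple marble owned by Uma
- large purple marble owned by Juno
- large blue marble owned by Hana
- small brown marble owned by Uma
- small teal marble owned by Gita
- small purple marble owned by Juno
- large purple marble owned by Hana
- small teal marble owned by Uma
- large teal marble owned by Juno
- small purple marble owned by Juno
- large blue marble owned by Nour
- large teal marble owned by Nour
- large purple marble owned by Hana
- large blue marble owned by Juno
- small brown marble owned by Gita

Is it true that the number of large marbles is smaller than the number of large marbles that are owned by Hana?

|large marbles| = 16.
|large marbles owned by Hana| = 5.
The claim requires 16 < 5, which does not hold.

False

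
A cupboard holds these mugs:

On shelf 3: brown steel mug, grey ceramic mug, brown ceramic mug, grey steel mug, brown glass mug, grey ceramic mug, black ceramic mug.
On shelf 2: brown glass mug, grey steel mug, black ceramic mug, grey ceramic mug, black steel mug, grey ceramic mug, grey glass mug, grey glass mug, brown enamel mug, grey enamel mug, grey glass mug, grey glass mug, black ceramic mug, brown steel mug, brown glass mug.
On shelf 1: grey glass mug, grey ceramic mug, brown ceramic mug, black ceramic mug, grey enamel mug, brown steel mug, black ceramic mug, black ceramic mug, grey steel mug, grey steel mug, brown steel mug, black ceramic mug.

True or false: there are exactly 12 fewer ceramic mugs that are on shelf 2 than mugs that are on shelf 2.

False

ceramic mugs on shelf 2: 4.
mugs on shelf 2: 15.
The claim requires 15 − 4 (= 11) to equal 12, which does not hold.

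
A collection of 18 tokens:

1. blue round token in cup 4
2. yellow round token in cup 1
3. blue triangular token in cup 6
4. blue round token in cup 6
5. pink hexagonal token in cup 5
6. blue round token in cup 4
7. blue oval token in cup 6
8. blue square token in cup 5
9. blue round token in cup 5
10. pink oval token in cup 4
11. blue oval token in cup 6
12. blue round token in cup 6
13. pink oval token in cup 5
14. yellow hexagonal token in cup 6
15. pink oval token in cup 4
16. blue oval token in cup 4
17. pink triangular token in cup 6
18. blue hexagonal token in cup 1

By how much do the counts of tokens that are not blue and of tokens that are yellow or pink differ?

tokens that are not blue: 7. tokens that are yellow or pink: 7.
|7 − 7| = 7 − 7 = 0.

0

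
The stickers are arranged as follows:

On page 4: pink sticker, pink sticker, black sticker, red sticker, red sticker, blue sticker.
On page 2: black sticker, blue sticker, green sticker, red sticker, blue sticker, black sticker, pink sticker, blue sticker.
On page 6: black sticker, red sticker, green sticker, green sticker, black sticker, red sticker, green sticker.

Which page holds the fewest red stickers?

Counts by page (restricted to red stickers): page 4→2, page 6→2, page 2→1.
The minimum is 1, held uniquely by page 2.

page 2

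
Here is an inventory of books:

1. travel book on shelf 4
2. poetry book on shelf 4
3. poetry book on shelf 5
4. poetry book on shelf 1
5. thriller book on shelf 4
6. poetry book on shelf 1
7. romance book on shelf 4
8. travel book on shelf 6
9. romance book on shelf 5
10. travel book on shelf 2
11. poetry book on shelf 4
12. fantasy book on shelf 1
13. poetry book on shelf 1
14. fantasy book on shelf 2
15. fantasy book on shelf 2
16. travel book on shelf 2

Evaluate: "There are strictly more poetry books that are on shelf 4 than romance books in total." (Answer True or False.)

False

|poetry books on shelf 4| = 2.
|romance books| = 2.
The claim requires 2 > 2, which does not hold.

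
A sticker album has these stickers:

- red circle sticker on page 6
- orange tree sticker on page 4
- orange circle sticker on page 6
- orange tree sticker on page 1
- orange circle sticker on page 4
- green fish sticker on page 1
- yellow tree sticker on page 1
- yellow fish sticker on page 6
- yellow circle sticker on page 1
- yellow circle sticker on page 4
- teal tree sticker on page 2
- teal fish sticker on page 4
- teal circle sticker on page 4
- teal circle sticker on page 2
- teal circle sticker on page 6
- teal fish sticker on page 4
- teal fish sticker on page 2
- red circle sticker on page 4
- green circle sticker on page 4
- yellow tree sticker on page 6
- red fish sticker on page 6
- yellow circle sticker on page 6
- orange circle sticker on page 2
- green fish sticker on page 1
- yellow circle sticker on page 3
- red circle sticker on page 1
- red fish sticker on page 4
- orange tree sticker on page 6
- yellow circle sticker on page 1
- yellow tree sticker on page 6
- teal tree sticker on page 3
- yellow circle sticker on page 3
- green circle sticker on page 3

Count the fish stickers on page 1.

2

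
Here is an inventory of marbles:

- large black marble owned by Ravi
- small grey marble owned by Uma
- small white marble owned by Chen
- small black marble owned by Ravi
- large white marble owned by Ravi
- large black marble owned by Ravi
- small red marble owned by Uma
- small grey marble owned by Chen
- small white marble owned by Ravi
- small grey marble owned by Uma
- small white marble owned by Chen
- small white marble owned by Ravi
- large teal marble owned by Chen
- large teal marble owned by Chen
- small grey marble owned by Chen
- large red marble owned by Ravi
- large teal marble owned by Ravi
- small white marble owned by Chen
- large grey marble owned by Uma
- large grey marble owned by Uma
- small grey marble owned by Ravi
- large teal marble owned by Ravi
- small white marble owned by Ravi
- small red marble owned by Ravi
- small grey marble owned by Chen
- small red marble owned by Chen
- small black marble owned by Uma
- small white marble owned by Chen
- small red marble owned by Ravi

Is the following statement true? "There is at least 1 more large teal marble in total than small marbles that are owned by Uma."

False

large teal marbles: 4.
small marbles owned by Uma: 4.
The claim requires 4 − 4 = 0 ≥ 1, which does not hold.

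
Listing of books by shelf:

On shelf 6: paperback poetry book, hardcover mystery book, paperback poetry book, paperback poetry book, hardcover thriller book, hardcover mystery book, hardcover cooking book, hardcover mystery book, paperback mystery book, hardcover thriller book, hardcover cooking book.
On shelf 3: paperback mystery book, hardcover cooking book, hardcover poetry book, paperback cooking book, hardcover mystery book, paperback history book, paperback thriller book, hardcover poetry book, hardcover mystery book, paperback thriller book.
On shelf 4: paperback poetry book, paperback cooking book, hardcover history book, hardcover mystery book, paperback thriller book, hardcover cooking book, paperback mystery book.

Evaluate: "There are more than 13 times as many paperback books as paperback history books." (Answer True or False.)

False

There are 13 paperback books.
There is 1 paperback history book.
The claim requires 13 > 13 × 1 = 13, which does not hold.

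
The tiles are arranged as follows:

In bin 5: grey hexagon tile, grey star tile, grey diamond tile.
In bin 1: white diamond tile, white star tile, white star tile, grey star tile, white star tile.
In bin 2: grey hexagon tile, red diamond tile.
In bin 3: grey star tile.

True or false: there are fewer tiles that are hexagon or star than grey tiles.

False

tiles that are hexagon or star: 8.
grey tiles: 6.
The claim requires 8 < 6, which does not hold.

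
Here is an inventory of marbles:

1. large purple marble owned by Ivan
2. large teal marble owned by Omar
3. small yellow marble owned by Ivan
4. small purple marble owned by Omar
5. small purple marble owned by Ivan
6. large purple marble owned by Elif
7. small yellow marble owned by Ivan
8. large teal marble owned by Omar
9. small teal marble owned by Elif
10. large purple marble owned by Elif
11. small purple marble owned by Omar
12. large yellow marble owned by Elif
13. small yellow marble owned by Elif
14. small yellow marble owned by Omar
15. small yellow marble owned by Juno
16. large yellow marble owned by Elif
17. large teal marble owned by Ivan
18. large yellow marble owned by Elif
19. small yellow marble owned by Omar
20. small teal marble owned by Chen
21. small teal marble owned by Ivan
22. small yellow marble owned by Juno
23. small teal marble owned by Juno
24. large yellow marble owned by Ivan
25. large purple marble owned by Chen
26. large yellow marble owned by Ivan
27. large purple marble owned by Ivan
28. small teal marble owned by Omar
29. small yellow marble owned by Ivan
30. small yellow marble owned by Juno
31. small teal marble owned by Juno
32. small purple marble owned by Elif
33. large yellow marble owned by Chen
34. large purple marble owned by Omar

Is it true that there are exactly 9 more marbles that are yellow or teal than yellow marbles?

There are 24 marbles that are yellow or teal.
There are 15 yellow marbles.
The claim requires 24 − 15 (= 9) to equal 9, which holds.

True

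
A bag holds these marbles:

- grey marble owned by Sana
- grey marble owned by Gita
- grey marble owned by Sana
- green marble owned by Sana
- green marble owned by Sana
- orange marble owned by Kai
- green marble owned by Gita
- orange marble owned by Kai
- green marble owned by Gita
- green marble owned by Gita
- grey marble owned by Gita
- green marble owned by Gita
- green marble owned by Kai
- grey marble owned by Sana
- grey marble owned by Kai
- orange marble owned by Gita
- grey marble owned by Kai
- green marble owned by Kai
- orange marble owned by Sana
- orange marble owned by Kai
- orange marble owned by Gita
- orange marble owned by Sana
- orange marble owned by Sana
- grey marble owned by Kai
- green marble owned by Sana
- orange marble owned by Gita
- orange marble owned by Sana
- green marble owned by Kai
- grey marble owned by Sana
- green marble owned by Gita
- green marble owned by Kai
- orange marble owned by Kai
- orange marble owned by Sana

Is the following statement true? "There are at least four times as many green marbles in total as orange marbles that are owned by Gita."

There are 12 green marbles.
Count of orange marbles owned by Gita: 3.
The claim requires 12 ≥ 4 × 3 = 12, which holds.

True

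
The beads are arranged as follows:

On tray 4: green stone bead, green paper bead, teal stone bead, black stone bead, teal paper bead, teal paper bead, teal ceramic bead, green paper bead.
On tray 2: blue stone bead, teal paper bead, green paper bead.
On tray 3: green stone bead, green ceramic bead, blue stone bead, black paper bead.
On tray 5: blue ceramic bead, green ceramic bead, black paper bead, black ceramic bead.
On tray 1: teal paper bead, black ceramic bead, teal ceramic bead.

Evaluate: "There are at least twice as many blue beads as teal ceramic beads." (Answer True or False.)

False

There are 3 blue beads.
There are 2 teal ceramic beads.
The claim requires 3 ≥ 2 × 2 = 4, which does not hold.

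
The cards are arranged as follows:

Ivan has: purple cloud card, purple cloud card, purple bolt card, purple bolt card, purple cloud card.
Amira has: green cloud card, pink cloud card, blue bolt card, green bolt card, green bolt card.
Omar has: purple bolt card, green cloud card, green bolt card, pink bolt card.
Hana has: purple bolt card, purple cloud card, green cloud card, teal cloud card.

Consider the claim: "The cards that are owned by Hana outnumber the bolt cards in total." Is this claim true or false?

|cards owned by Hana| = 4.
|bolt cards| = 9.
The claim requires 4 > 9, which does not hold.

False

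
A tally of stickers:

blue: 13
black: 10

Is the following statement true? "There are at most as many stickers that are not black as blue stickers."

True

stickers that are not black: 13.
blue stickers: 13.
The claim requires 13 ≤ 13, which holds.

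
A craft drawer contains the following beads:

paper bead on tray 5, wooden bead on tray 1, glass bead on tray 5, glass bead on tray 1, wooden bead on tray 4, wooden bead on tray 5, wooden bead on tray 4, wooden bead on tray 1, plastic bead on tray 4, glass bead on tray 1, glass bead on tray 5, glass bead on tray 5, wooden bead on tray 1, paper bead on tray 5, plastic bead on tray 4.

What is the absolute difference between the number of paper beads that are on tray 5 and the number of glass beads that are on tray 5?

1

paper beads on tray 5: 2. glass beads on tray 5: 3.
|2 − 3| = 3 − 2 = 1.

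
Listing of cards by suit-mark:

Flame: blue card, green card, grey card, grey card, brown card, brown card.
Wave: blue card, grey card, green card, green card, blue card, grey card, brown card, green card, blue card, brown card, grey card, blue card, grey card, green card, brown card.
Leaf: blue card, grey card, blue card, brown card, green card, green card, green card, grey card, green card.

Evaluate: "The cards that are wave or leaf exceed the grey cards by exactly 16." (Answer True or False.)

|cards that are wave or leaf| = 24.
|grey cards| = 8.
The claim requires 24 − 8 (= 16) to equal 16, which holds.

True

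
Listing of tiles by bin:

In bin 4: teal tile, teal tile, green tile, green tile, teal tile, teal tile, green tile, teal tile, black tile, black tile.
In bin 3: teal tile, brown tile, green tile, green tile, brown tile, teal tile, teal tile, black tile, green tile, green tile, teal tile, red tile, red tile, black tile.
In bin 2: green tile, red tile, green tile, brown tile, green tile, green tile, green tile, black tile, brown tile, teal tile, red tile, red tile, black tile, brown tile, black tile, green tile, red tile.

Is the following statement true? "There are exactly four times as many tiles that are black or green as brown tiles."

tiles that are black or green: 20.
brown tiles: 5.
The claim requires 20 = 4 × 5 = 20, which holds.

True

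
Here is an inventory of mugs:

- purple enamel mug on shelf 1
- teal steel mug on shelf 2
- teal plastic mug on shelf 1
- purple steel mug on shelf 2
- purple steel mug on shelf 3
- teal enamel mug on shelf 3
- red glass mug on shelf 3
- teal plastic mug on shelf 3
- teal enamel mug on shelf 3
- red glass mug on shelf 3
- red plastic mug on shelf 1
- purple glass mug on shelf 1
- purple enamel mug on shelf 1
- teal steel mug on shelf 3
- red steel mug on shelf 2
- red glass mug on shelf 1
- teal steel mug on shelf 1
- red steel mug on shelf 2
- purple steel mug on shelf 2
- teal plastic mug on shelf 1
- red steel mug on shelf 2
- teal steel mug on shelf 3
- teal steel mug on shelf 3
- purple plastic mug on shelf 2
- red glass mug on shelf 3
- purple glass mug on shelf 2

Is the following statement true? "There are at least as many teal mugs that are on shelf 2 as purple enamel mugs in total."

False

teal mugs on shelf 2: 1.
purple enamel mugs: 2.
The claim requires 1 ≥ 2, which does not hold.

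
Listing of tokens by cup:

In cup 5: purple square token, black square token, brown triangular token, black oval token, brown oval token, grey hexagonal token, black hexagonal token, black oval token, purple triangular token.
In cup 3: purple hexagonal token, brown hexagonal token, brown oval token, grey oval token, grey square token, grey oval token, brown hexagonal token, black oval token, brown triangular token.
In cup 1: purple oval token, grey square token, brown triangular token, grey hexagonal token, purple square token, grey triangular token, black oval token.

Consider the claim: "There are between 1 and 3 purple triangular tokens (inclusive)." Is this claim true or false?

True

purple triangular tokens: 1.
The claim requires 1 ≤ 1 ≤ 3, which holds.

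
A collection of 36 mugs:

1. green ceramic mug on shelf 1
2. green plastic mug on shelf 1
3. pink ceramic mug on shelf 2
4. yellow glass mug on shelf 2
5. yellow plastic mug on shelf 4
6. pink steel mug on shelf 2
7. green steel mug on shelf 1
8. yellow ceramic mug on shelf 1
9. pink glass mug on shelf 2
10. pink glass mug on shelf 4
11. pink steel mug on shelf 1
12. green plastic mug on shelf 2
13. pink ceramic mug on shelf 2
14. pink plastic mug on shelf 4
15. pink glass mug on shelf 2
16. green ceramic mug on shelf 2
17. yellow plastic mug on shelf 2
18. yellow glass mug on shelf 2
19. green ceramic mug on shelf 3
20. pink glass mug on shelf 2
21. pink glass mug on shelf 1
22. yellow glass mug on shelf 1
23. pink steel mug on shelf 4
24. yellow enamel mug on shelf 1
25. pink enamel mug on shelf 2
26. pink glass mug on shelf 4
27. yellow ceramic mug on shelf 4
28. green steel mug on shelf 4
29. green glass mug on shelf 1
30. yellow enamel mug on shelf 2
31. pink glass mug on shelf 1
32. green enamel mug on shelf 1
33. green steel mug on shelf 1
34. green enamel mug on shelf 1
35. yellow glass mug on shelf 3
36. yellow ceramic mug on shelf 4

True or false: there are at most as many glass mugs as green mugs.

|glass mugs| = 12.
|green mugs| = 11.
The claim requires 12 ≤ 11, which does not hold.

False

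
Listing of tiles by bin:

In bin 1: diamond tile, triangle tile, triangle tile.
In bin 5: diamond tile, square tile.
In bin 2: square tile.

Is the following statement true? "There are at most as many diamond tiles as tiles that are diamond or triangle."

True

|diamond tiles| = 2.
|tiles that are diamond or triangle| = 4.
The claim requires 2 ≤ 4, which holds.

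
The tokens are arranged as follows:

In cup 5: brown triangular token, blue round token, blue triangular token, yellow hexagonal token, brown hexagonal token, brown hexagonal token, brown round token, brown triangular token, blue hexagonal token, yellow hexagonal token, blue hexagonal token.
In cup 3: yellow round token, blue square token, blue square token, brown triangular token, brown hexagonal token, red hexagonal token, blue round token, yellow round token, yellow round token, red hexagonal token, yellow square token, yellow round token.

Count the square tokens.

3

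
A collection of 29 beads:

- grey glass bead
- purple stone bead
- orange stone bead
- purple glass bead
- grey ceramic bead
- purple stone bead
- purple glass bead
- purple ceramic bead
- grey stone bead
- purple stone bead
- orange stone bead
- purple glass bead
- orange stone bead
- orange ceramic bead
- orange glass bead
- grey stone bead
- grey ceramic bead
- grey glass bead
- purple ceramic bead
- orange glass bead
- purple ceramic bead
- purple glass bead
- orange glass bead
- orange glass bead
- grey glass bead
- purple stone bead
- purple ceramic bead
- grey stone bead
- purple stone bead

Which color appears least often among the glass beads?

grey

Counts by color (restricted to glass beads): purple 4, orange 4, grey 3.
The minimum is 3, held uniquely by grey.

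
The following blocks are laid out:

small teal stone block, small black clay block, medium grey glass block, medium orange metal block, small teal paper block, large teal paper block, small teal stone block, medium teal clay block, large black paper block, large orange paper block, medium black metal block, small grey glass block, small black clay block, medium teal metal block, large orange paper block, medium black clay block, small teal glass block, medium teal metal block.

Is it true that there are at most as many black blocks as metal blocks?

False

There are 5 black blocks.
There are 4 metal blocks.
The claim requires 5 ≤ 4, which does not hold.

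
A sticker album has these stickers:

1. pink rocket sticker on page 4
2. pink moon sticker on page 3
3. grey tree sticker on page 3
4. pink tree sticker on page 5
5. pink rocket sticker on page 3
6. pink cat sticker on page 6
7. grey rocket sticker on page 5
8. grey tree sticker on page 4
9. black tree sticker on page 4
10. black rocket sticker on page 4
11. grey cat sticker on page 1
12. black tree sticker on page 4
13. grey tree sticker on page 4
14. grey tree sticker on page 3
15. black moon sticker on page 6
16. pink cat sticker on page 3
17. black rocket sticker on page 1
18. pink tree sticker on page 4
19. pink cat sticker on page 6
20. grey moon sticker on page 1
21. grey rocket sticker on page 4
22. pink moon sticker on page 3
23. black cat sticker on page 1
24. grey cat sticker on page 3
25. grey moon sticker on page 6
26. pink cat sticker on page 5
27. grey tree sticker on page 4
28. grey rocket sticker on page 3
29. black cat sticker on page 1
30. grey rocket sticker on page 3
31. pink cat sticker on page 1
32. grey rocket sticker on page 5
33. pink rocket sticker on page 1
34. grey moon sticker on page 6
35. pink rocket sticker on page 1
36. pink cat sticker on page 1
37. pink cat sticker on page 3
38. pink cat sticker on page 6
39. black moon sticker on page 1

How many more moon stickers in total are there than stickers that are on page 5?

moon stickers: 7.
stickers on page 5: 4.
7 − 4 = 3.

3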